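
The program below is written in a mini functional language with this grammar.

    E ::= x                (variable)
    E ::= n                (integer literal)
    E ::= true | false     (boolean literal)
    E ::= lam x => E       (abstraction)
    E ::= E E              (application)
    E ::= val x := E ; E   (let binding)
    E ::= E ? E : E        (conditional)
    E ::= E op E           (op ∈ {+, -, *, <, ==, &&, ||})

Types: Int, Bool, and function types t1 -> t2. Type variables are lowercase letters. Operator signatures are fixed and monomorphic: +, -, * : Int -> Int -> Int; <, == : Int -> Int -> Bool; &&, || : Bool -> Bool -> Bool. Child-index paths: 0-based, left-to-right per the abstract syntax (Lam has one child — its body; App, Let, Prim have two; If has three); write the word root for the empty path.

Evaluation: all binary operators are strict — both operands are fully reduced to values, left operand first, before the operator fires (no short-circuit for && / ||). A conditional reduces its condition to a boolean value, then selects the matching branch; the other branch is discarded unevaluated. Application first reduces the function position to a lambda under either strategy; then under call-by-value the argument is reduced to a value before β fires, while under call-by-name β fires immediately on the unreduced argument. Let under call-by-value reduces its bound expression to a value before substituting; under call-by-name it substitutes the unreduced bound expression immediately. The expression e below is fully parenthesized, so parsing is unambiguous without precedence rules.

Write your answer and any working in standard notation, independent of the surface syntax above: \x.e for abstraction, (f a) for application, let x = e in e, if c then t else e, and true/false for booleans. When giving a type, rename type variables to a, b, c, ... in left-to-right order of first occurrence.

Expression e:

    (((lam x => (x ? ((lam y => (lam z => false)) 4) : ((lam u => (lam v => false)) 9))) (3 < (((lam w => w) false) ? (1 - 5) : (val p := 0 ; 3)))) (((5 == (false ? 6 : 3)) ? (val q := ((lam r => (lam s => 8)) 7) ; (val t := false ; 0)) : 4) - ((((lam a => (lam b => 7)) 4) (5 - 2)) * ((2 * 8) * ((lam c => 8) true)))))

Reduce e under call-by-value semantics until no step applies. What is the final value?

Derivation:
step 0: (((\x.(if x then ((\y.(\z.false)) 4) else ((\u.(\v.false)) 9))) (3 < (if ((\w.w) false) then (1 - 5) else (let p = 0 in 3)))) ((if (5 == (if false then 6 else 3)) then (let q = ((\r.(\s.8)) 7) in (let t = false in 0)) else 4) - ((((\a.(\b.7)) 4) (5 - 2)) * ((2 * 8) * ((\c.8) true)))))
step 1: [beta@0.1.1.0] (((\x.(if x then ((\y.(\z.false)) 4) else ((\u.(\v.false)) 9))) (3 < (if false then (1 - 5) else (let p = 0 in 3)))) ((if (5 == (if false then 6 else 3)) then (let q = ((\r.(\s.8)) 7) in (let t = false in 0)) else 4) - ((((\a.(\b.7)) 4) (5 - 2)) * ((2 * 8) * ((\c.8) true)))))
step 2: [if@0.1.1] (((\x.(if x then ((\y.(\z.false)) 4) else ((\u.(\v.false)) 9))) (3 < (let p = 0 in 3))) ((if (5 == (if false then 6 else 3)) then (let q = ((\r.(\s.8)) 7) in (let t = false in 0)) else 4) - ((((\a.(\b.7)) 4) (5 - 2)) * ((2 * 8) * ((\c.8) true)))))
step 3: [let@0.1.1] (((\x.(if x then ((\y.(\z.false)) 4) else ((\u.(\v.false)) 9))) (3 < 3)) ((if (5 == (if false then 6 else 3)) then (let q = ((\r.(\s.8)) 7) in (let t = false in 0)) else 4) - ((((\a.(\b.7)) 4) (5 - 2)) * ((2 * 8) * ((\c.8) true)))))
step 4: [delta@0.1] (((\x.(if x then ((\y.(\z.false)) 4) else ((\u.(\v.false)) 9))) false) ((if (5 == (if false then 6 else 3)) then (let q = ((\r.(\s.8)) 7) in (let t = false in 0)) else 4) - ((((\a.(\b.7)) 4) (5 - 2)) * ((2 * 8) * ((\c.8) true)))))
step 5: [beta@0] ((if false then ((\y.(\z.false)) 4) else ((\u.(\v.false)) 9)) ((if (5 == (if false then 6 else 3)) then (let q = ((\r.(\s.8)) 7) in (let t = false in 0)) else 4) - ((((\a.(\b.7)) 4) (5 - 2)) * ((2 * 8) * ((\c.8) true)))))
step 6: [if@0] (((\u.(\v.false)) 9) ((if (5 == (if false then 6 else 3)) then (let q = ((\r.(\s.8)) 7) in (let t = false in 0)) else 4) - ((((\a.(\b.7)) 4) (5 - 2)) * ((2 * 8) * ((\c.8) true)))))
step 7: [beta@0] ((\v.false) ((if (5 == (if false then 6 else 3)) then (let q = ((\r.(\s.8)) 7) in (let t = false in 0)) else 4) - ((((\a.(\b.7)) 4) (5 - 2)) * ((2 * 8) * ((\c.8) true)))))
step 8: [if@1.0.0.1] ((\v.false) ((if (5 == 3) then (let q = ((\r.(\s.8)) 7) in (let t = false in 0)) else 4) - ((((\a.(\b.7)) 4) (5 - 2)) * ((2 * 8) * ((\c.8) true)))))
step 9: [delta@1.0.0] ((\v.false) ((if false then (let q = ((\r.(\s.8)) 7) in (let t = false in 0)) else 4) - ((((\a.(\b.7)) 4) (5 - 2)) * ((2 * 8) * ((\c.8) true)))))
step 10: [if@1.0] ((\v.false) (4 - ((((\a.(\b.7)) 4) (5 - 2)) * ((2 * 8) * ((\c.8) true)))))
step 11: [beta@1.1.0.0] ((\v.false) (4 - (((\b.7) (5 - 2)) * ((2 * 8) * ((\c.8) true)))))
step 12: [delta@1.1.0.1] ((\v.false) (4 - (((\b.7) 3) * ((2 * 8) * ((\c.8) true)))))
step 13: [beta@1.1.0] ((\v.false) (4 - (7 * ((2 * 8) * ((\c.8) true)))))
step 14: [delta@1.1.1.0] ((\v.false) (4 - (7 * (16 * ((\c.8) true)))))
step 15: [beta@1.1.1.1] ((\v.false) (4 - (7 * (16 * 8))))
step 16: [delta@1.1.1] ((\v.false) (4 - (7 * 128)))
step 17: [delta@1.1] ((\v.false) (4 - 896))
step 18: [delta@1] ((\v.false) -892)
step 19: [beta@root] false

Answer: false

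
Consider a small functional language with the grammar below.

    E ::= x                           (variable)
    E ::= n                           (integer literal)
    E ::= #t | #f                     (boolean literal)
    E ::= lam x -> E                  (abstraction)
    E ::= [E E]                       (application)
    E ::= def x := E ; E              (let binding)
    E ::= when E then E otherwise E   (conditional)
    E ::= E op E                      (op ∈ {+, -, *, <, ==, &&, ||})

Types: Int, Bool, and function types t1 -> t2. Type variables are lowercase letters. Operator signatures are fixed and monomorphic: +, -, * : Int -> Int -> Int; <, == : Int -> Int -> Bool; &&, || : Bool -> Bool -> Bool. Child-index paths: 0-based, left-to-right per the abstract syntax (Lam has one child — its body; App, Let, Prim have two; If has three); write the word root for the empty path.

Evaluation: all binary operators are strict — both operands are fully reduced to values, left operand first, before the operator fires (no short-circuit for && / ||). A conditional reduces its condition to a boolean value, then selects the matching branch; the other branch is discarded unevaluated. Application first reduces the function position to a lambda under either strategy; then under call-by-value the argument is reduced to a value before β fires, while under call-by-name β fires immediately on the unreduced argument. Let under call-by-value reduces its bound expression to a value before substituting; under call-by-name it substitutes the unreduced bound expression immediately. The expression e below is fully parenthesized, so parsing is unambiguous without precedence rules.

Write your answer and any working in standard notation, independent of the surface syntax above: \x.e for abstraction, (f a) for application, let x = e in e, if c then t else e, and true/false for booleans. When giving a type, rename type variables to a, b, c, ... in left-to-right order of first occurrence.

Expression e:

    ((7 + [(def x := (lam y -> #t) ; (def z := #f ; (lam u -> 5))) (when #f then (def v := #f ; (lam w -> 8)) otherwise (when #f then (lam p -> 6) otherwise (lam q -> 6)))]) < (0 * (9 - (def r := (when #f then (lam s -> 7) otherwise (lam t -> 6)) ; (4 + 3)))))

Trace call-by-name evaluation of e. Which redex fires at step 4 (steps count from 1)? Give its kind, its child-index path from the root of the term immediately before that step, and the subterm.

Working:
step 0: ((7 + ((let x = (\y.true) in (let z = false in (\u.5))) (if false then (let v = false in (\w.8)) else (if false then (\p.6) else (\q.6))))) < (0 * (9 - (let r = (if false then (\s.7) else (\t.6)) in (4 + 3)))))
step 1: [let@0.1.0] ((7 + ((let z = false in (\u.5)) (if false then (let v = false in (\w.8)) else (if false then (\p.6) else (\q.6))))) < (0 * (9 - (let r = (if false then (\s.7) else (\t.6)) in (4 + 3)))))
step 2: [let@0.1.0] ((7 + ((\u.5) (if false then (let v = false in (\w.8)) else (if false then (\p.6) else (\q.6))))) < (0 * (9 - (let r = (if false then (\s.7) else (\t.6)) in (4 + 3)))))
step 3: [beta@0.1] ((7 + 5) < (0 * (9 - (let r = (if false then (\s.7) else (\t.6)) in (4 + 3)))))
step 4: [delta@0] (12 < (0 * (9 - (let r = (if false then (\s.7) else (\t.6)) in (4 + 3)))))

Answer: delta at 0 : (7 + 5)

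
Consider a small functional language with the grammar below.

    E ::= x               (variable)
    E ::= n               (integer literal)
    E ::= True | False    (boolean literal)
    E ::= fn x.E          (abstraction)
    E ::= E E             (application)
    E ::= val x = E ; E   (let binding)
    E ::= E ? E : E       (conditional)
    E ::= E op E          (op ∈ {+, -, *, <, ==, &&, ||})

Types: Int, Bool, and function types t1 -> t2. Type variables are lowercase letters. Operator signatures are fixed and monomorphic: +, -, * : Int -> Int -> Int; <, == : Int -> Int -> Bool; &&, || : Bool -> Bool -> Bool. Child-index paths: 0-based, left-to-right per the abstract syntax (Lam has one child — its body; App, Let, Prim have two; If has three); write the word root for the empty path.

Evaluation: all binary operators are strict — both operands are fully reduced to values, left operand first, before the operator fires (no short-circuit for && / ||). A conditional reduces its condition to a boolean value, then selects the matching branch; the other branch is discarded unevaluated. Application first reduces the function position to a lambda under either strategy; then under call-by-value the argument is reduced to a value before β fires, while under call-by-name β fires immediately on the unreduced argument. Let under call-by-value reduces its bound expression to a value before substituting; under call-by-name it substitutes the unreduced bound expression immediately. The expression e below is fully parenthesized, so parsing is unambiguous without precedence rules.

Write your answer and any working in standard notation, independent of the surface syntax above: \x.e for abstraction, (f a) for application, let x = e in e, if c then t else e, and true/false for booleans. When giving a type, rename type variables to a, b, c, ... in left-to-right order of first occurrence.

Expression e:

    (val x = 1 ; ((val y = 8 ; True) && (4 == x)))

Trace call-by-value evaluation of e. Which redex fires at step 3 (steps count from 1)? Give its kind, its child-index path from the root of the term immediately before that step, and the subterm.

Answer: delta at 1 : (4 == 1)

Derivation:
step 0: (let x = 1 in ((let y = 8 in true) && (4 == x)))
step 1: [let@root] ((let y = 8 in true) && (4 == 1))
step 2: [let@0] (true && (4 == 1))
step 3: [delta@1] (true && false)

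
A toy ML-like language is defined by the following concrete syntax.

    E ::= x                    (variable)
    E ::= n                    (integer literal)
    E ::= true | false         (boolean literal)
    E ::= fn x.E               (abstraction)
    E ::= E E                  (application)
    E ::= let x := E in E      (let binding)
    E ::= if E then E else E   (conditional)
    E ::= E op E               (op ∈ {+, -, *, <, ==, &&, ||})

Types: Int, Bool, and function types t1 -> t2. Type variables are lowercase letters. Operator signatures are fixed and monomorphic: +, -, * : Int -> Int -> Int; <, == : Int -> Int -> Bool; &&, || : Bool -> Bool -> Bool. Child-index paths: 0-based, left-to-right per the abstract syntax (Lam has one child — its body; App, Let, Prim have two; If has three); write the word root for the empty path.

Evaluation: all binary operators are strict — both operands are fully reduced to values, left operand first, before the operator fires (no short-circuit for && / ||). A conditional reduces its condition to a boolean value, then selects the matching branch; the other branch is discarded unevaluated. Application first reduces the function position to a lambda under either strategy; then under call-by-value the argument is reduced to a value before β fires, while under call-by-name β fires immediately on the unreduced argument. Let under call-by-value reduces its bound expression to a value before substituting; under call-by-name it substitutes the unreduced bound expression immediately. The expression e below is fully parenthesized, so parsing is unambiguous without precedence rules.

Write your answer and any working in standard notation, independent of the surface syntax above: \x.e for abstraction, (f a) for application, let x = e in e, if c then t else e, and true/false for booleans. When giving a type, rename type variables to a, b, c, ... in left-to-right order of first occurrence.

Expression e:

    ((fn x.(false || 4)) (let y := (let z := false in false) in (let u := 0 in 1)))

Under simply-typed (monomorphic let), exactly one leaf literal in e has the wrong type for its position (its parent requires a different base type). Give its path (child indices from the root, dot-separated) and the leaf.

Trace:
  unify Bool ~ Bool
  unify Int ~ Bool
  FAIL: mismatch Int ~ Bool

Answer: 0.0.1 : 4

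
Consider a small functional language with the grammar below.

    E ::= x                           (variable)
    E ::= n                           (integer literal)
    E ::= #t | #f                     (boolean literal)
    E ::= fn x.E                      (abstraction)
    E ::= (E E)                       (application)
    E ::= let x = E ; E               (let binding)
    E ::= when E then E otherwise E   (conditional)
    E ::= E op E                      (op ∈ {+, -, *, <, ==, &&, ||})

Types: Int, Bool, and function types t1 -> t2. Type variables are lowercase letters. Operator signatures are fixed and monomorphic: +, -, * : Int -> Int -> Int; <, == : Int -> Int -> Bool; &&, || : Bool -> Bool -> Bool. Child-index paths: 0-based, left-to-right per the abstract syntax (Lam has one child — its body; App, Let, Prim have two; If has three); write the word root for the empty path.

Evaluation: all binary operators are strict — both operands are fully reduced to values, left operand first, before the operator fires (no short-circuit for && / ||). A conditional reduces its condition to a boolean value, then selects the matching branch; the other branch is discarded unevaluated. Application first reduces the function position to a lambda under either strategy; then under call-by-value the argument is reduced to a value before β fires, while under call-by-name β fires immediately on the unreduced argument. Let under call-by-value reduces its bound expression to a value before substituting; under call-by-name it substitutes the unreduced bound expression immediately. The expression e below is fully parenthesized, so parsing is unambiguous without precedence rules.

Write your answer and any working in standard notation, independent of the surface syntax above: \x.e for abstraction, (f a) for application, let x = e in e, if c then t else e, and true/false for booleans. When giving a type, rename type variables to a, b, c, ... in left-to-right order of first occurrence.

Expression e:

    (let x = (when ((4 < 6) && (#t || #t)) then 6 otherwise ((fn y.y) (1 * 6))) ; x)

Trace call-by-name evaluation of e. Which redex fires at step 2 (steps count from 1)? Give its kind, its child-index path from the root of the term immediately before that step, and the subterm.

Answer: delta at 0.0 : (4 < 6)

Derivation:
step 0: (let x = (if ((4 < 6) && (true || true)) then 6 else ((\y.y) (1 * 6))) in x)
step 1: [let@root] (if ((4 < 6) && (true || true)) then 6 else ((\y.y) (1 * 6)))
step 2: [delta@0.0] (if (true && (true || true)) then 6 else ((\y.y) (1 * 6)))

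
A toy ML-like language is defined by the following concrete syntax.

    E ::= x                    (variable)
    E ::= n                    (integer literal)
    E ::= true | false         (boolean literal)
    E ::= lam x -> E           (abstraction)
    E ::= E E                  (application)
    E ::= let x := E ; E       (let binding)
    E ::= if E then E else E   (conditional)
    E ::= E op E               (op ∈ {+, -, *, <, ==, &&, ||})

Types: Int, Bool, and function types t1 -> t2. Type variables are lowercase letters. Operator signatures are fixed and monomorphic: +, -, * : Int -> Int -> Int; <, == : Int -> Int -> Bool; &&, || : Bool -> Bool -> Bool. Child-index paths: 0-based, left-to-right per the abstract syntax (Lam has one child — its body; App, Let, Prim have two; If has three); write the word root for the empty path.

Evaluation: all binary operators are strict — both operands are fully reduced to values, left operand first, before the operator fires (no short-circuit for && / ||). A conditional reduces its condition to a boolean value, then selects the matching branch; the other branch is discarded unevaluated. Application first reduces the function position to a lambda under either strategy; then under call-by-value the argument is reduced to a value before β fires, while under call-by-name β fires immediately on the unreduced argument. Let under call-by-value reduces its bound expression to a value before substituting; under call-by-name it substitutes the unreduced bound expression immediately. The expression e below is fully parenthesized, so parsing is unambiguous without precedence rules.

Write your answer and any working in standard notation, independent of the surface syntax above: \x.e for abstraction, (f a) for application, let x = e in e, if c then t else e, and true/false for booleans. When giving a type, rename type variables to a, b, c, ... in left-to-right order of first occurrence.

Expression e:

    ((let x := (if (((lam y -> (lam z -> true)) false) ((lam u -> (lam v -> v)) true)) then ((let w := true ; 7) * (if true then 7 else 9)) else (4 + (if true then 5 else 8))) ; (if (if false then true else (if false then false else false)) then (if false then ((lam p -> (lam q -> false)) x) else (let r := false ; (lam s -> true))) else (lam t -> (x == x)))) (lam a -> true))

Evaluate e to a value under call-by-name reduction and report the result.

Answer: true

Derivation:
step 0: ((let x = (if (((\y.(\z.true)) false) ((\u.(\v.v)) true)) then ((let w = true in 7) * (if true then 7 else 9)) else (4 + (if true then 5 else 8))) in (if (if false then true else (if false then false else false)) then (if false then ((\p.(\q.false)) x) else (let r = false in (\s.true))) else (\t.(x == x)))) (\a.true))
step 1: [let@0] ((if (if false then true else (if false then false else false)) then (if false then ((\p.(\q.false)) (if (((\y.(\z.true)) false) ((\u.(\v.v)) true)) then ((let w = true in 7) * (if true then 7 else 9)) else (4 + (if true then 5 else 8)))) else (let r = false in (\s.true))) else (\t.((if (((\y.(\z.true)) false) ((\u.(\v.v)) true)) then ((let w = true in 7) * (if true then 7 else 9)) else (4 + (if true then 5 else 8))) == (if (((\y.(\z.true)) false) ((\u.(\v.v)) true)) then ((let w = true in 7) * (if true then 7 else 9)) else (4 + (if true then 5 else 8)))))) (\a.true))
step 2: [if@0.0] ((if (if false then false else false) then (if false then ((\p.(\q.false)) (if (((\y.(\z.true)) false) ((\u.(\v.v)) true)) then ((let w = true in 7) * (if true then 7 else 9)) else (4 + (if true then 5 else 8)))) else (let r = false in (\s.true))) else (\t.((if (((\y.(\z.true)) false) ((\u.(\v.v)) true)) then ((let w = true in 7) * (if true then 7 else 9)) else (4 + (if true then 5 else 8))) == (if (((\y.(\z.true)) false) ((\u.(\v.v)) true)) then ((let w = true in 7) * (if true then 7 else 9)) else (4 + (if true then 5 else 8)))))) (\a.true))
step 3: [if@0.0] ((if false then (if false then ((\p.(\q.false)) (if (((\y.(\z.true)) false) ((\u.(\v.v)) true)) then ((let w = true in 7) * (if true then 7 else 9)) else (4 + (if true then 5 else 8)))) else (let r = false in (\s.true))) else (\t.((if (((\y.(\z.true)) false) ((\u.(\v.v)) true)) then ((let w = true in 7) * (if true then 7 else 9)) else (4 + (if true then 5 else 8))) == (if (((\y.(\z.true)) false) ((\u.(\v.v)) true)) then ((let w = true in 7) * (if true then 7 else 9)) else (4 + (if true then 5 else 8)))))) (\a.true))
step 4: [if@0] ((\t.((if (((\y.(\z.true)) false) ((\u.(\v.v)) true)) then ((let w = true in 7) * (if true then 7 else 9)) else (4 + (if true then 5 else 8))) == (if (((\y.(\z.true)) false) ((\u.(\v.v)) true)) then ((let w = true in 7) * (if true then 7 else 9)) else (4 + (if true then 5 else 8))))) (\a.true))
step 5: [beta@root] ((if (((\y.(\z.true)) false) ((\u.(\v.v)) true)) then ((let w = true in 7) * (if true then 7 else 9)) else (4 + (if true then 5 else 8))) == (if (((\y.(\z.true)) false) ((\u.(\v.v)) true)) then ((let w = true in 7) * (if true then 7 else 9)) else (4 + (if true then 5 else 8))))
step 6: [beta@0.0.0] ((if ((\z.true) ((\u.(\v.v)) true)) then ((let w = true in 7) * (if true then 7 else 9)) else (4 + (if true then 5 else 8))) == (if (((\y.(\z.true)) false) ((\u.(\v.v)) true)) then ((let w = true in 7) * (if true then 7 else 9)) else (4 + (if true then 5 else 8))))
step 7: [beta@0.0] ((if true then ((let w = true in 7) * (if true then 7 else 9)) else (4 + (if true then 5 else 8))) == (if (((\y.(\z.true)) false) ((\u.(\v.v)) true)) then ((let w = true in 7) * (if true then 7 else 9)) else (4 + (if true then 5 else 8))))
step 8: [if@0] (((let w = true in 7) * (if true then 7 else 9)) == (if (((\y.(\z.true)) false) ((\u.(\v.v)) true)) then ((let w = true in 7) * (if true then 7 else 9)) else (4 + (if true then 5 else 8))))
step 9: [let@0.0] ((7 * (if true then 7 else 9)) == (if (((\y.(\z.true)) false) ((\u.(\v.v)) true)) then ((let w = true in 7) * (if true then 7 else 9)) else (4 + (if true then 5 else 8))))
step 10: [if@0.1] ((7 * 7) == (if (((\y.(\z.true)) false) ((\u.(\v.v)) true)) then ((let w = true in 7) * (if true then 7 else 9)) else (4 + (if true then 5 else 8))))
step 11: [delta@0] (49 == (if (((\y.(\z.true)) false) ((\u.(\v.v)) true)) then ((let w = true in 7) * (if true then 7 else 9)) else (4 + (if true then 5 else 8))))
step 12: [beta@1.0.0] (49 == (if ((\z.true) ((\u.(\v.v)) true)) then ((let w = true in 7) * (if true then 7 else 9)) else (4 + (if true then 5 else 8))))
step 13: [beta@1.0] (49 == (if true then ((let w = true in 7) * (if true then 7 else 9)) else (4 + (if true then 5 else 8))))
step 14: [if@1] (49 == ((let w = true in 7) * (if true then 7 else 9)))
step 15: [let@1.0] (49 == (7 * (if true then 7 else 9)))
step 16: [if@1.1] (49 == (7 * 7))
step 17: [delta@1] (49 == 49)
step 18: [delta@root] true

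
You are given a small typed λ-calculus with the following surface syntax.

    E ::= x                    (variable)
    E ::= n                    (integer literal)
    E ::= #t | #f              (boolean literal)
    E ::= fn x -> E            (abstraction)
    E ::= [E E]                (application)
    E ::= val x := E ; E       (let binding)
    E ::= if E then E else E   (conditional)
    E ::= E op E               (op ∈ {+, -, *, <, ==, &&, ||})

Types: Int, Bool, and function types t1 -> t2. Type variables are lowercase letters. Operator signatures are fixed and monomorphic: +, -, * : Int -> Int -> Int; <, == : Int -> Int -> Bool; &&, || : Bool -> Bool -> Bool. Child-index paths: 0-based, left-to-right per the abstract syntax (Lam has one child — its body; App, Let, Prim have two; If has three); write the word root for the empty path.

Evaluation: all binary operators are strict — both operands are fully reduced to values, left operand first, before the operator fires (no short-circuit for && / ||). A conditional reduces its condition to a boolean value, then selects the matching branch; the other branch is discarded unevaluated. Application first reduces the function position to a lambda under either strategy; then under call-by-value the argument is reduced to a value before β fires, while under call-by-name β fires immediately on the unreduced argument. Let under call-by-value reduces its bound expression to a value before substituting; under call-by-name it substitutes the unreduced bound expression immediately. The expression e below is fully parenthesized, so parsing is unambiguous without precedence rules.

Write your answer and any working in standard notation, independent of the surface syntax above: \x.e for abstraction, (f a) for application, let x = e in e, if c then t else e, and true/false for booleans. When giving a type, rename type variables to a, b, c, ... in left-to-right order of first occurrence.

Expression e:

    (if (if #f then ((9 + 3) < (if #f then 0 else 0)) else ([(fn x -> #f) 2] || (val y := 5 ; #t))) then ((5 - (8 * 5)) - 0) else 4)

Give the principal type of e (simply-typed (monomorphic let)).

Derivation:
  unify Bool ~ Bool
  unify Int ~ Int
  unify Int ~ Int
  unify Int ~ Int
  unify Bool ~ Bool
  unify Int ~ Int
  unify Int ~ Int
\x._ : a -> Bool
  unify a -> Bool ~ Int -> b
  unify a ~ Int
  unify Bool ~ b
_ _ : Bool
  unify Bool ~ Bool
let y : Int
  unify Bool ~ Bool
  unify Bool ~ Bool
  unify Bool ~ Bool
  unify Int ~ Int
  unify Int ~ Int
  unify Int ~ Int
  unify Int ~ Int
  unify Int ~ Int
  unify Int ~ Int
  unify Int ~ Int

Answer: Int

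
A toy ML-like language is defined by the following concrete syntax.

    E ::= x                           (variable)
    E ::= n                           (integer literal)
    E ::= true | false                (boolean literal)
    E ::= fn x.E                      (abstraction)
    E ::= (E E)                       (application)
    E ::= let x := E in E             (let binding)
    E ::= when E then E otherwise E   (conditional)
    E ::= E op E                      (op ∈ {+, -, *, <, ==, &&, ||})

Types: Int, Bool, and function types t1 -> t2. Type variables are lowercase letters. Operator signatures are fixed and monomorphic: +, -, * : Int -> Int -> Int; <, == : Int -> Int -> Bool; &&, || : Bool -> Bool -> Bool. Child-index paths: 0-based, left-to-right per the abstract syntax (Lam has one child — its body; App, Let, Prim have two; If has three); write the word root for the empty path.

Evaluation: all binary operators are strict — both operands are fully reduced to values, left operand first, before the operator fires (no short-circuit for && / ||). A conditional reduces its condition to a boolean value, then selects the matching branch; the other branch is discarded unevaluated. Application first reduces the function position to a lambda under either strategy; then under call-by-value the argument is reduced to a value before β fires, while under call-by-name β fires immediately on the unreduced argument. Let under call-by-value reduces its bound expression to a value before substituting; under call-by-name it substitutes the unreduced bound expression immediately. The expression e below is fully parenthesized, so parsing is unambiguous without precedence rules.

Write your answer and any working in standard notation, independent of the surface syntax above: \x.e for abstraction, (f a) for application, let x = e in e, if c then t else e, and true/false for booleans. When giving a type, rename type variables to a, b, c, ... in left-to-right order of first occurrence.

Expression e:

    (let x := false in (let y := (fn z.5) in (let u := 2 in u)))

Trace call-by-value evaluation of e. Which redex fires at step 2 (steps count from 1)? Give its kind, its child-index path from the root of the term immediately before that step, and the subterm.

Answer: let at root : (let y = (\z.5) in (let u = 2 in u))

Derivation:
step 0: (let x = false in (let y = (\z.5) in (let u = 2 in u)))
step 1: [let@root] (let y = (\z.5) in (let u = 2 in u))
step 2: [let@root] (let u = 2 in u)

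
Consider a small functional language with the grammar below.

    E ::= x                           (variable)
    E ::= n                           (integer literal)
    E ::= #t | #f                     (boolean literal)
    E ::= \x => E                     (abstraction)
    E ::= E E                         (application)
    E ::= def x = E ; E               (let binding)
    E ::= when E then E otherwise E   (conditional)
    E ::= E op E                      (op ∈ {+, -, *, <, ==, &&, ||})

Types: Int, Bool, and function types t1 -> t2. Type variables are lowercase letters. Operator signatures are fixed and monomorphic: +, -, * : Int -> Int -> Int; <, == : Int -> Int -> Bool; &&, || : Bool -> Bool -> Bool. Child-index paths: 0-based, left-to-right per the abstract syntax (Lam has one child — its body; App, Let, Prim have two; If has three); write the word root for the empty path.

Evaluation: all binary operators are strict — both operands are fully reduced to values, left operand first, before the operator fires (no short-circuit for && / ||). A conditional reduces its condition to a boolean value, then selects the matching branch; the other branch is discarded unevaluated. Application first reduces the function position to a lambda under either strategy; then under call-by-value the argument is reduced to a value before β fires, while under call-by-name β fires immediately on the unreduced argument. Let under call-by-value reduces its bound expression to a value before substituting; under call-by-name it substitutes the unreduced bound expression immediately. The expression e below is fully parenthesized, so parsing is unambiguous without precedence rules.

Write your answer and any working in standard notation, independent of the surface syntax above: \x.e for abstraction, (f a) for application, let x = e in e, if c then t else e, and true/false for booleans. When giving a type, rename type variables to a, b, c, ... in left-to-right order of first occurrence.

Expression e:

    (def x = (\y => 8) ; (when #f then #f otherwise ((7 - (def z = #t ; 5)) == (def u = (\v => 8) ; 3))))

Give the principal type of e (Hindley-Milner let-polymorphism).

Answer: Bool

Derivation:
\y._ : a -> Int
let x : forall. a -> Int
  unify Bool ~ Bool
  unify Int ~ Int
let z : Bool
  unify Int ~ Int
  unify Int ~ Int
\v._ : b -> Int
let u : forall. b -> Int
  unify Int ~ Int
  unify Bool ~ Bool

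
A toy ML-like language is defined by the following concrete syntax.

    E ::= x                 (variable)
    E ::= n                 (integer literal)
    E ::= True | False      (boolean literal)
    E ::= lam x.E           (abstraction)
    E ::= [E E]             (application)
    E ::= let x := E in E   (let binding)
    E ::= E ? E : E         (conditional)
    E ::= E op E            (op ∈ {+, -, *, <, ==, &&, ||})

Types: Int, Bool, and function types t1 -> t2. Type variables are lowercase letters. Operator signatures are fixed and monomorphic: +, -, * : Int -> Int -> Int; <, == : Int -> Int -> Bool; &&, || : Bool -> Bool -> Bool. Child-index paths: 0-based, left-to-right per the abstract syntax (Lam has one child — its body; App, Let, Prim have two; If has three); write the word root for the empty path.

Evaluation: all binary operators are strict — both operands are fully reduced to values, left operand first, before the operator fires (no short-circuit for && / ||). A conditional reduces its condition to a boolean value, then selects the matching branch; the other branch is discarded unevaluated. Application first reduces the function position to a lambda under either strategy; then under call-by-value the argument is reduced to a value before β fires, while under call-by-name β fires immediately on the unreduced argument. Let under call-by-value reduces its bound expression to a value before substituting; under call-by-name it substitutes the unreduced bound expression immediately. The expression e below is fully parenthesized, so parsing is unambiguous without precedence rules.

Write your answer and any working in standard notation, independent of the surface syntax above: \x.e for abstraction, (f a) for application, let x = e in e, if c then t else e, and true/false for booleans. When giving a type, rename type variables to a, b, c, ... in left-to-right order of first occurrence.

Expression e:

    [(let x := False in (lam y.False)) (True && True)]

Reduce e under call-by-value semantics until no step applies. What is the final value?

Trace:
step 0: ((let x = false in (\y.false)) (true && true))
step 1: [let@0] ((\y.false) (true && true))
step 2: [delta@1] ((\y.false) true)
step 3: [beta@root] false

Answer: false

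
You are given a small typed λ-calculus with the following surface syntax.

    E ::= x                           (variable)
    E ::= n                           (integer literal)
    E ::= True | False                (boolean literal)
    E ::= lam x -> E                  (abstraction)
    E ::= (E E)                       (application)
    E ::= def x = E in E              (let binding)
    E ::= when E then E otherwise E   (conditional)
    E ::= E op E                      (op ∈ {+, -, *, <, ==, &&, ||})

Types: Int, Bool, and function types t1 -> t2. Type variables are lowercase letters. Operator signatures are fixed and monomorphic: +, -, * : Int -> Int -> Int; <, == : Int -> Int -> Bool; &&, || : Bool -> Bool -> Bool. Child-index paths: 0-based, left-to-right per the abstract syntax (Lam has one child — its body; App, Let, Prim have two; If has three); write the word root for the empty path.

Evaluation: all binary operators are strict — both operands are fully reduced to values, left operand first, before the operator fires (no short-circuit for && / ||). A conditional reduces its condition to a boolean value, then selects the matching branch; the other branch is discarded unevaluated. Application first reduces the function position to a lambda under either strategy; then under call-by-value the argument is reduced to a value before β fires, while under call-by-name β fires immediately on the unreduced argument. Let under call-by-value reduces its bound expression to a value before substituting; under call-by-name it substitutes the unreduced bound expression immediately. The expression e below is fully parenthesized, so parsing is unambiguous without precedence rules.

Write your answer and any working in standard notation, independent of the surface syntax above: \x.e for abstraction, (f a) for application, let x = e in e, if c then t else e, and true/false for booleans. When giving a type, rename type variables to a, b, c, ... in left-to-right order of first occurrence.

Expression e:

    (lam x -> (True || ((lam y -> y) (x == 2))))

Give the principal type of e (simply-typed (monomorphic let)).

Derivation:
  unify Bool ~ Bool
y : b
\y._ : b -> b
x : a
  unify a ~ Int
  unify Int ~ Int
  unify b -> b ~ Bool -> c
  unify b ~ Bool
  unify Bool ~ c
_ _ : Bool
  unify Bool ~ Bool
\x._ : Int -> Bool

Answer: Int -> Bool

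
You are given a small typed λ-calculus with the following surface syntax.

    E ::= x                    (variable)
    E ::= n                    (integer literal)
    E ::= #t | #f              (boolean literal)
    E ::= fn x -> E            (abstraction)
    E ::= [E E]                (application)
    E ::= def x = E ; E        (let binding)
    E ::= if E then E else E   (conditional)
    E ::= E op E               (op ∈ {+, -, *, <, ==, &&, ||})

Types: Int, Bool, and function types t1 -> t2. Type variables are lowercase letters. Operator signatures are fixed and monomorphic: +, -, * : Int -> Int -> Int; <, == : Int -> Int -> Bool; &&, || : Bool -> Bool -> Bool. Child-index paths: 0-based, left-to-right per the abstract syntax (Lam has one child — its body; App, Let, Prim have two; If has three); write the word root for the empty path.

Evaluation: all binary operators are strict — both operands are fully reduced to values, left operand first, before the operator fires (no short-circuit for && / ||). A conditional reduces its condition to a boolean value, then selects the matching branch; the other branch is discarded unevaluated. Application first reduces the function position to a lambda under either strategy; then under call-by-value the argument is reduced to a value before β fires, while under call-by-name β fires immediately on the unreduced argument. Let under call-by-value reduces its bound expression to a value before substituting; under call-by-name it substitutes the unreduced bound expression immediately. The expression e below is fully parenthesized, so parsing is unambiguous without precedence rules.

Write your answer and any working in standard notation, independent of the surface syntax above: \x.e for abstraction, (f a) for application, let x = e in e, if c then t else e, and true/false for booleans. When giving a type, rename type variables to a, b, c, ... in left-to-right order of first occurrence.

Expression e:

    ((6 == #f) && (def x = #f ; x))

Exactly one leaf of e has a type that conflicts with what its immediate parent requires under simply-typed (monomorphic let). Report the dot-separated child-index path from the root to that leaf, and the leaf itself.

Answer: 0.1 : false

Derivation:
  unify Int ~ Int
  unify Bool ~ Int
  FAIL: mismatch Bool ~ Int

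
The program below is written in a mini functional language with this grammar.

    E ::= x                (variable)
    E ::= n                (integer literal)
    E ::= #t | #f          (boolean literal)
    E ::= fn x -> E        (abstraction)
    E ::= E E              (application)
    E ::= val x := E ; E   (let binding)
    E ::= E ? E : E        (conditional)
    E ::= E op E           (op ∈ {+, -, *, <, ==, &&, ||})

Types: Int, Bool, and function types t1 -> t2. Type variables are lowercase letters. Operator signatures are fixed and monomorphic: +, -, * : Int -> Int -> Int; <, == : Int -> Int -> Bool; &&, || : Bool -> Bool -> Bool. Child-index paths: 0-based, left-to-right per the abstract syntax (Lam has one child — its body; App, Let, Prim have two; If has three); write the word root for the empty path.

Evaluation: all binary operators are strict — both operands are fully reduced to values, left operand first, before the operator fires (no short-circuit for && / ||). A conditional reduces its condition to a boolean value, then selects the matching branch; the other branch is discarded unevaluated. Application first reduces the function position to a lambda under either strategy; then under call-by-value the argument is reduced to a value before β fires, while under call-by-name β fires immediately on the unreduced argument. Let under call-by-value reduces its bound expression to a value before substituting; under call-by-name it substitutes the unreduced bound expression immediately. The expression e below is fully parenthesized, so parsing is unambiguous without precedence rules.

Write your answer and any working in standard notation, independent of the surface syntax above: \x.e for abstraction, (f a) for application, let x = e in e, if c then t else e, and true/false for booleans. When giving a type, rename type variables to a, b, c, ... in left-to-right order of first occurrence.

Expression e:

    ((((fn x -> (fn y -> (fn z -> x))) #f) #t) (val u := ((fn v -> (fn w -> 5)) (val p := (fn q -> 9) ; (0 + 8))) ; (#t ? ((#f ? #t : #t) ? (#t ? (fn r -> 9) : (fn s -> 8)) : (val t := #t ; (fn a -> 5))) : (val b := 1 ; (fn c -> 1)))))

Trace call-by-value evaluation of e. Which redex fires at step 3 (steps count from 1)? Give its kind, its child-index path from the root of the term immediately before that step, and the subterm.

Working:
step 0: ((((\x.(\y.(\z.x))) false) true) (let u = ((\v.(\w.5)) (let p = (\q.9) in (0 + 8))) in (if true then (if (if false then true else true) then (if true then (\r.9) else (\s.8)) else (let t = true in (\a.5))) else (let b = 1 in (\c.1)))))
step 1: [beta@0.0] (((\y.(\z.false)) true) (let u = ((\v.(\w.5)) (let p = (\q.9) in (0 + 8))) in (if true then (if (if false then true else true) then (if true then (\r.9) else (\s.8)) else (let t = true in (\a.5))) else (let b = 1 in (\c.1)))))
step 2: [beta@0] ((\z.false) (let u = ((\v.(\w.5)) (let p = (\q.9) in (0 + 8))) in (if true then (if (if false then true else true) then (if true then (\r.9) else (\s.8)) else (let t = true in (\a.5))) else (let b = 1 in (\c.1)))))
step 3: [let@1.0.1] ((\z.false) (let u = ((\v.(\w.5)) (0 + 8)) in (if true then (if (if false then true else true) then (if true then (\r.9) else (\s.8)) else (let t = true in (\a.5))) else (let b = 1 in (\c.1)))))

Answer: let at 1.0.1 : (let p = (\q.9) in (0 + 8))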